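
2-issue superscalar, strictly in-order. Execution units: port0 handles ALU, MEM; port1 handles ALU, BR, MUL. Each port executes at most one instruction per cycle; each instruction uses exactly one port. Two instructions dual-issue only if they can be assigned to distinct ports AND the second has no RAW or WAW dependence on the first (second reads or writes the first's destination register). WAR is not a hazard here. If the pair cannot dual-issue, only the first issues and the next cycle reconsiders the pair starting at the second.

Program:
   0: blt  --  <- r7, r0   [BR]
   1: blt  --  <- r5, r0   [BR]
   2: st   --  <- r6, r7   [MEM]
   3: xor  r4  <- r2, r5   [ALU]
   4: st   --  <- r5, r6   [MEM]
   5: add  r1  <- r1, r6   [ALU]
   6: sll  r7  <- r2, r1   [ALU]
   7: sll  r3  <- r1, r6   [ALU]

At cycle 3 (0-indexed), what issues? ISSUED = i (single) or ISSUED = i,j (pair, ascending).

0. blt @i0  | no-port BR/BR
1. blt+st @i1+i2  | pair
2. xor+st @i3+i4  | pair
3. add @i5  | RAW r1
4. sll+sll @i6+i7  | pair

ISSUED = 5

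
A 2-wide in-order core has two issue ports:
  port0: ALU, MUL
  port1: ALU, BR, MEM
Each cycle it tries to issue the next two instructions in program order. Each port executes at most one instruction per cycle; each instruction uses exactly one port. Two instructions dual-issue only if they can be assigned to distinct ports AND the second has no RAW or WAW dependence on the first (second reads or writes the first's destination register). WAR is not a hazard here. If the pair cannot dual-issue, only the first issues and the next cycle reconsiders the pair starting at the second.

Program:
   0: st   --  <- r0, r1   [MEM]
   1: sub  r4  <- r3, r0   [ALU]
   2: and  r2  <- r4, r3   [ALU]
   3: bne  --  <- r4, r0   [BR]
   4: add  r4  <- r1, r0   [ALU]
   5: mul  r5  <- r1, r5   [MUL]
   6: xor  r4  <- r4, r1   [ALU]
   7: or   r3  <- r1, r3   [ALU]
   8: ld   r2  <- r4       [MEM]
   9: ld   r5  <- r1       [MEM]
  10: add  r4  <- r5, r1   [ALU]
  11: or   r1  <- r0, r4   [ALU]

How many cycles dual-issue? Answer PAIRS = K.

  cy0 -> i0+i1 (st+sub) dual
  cy1 -> i2+i3 (and+bne) dual
  cy2 -> i4+i5 (add+mul) dual
  cy3 -> i6+i7 (xor+or) dual
  cy4 -> i8 (ld) no-port MEM/MEM
  cy5 -> i9 (ld) RAW r5
  cy6 -> i10 (add) RAW r4
  cy7 -> i11 (or) tail

PAIRS = 4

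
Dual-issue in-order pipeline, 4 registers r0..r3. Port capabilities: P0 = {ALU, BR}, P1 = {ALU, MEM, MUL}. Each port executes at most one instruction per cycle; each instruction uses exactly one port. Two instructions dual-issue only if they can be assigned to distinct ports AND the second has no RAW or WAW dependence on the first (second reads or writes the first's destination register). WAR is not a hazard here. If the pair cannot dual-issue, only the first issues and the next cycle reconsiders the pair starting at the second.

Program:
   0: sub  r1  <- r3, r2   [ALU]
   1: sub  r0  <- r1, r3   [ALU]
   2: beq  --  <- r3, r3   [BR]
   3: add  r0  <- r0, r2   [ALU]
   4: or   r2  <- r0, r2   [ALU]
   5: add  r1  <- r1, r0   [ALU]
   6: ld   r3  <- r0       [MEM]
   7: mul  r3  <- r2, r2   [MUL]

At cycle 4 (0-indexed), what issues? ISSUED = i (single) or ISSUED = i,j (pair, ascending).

ISSUED = 6

0. sub @i0  | RAW r1
1. sub;beq @i1&i2  | pair
2. add @i3  | RAW r0
3. or;add @i4&i5  | pair
4. ld @i6  | no-port MEM/MUL
5. mul @i7  | tail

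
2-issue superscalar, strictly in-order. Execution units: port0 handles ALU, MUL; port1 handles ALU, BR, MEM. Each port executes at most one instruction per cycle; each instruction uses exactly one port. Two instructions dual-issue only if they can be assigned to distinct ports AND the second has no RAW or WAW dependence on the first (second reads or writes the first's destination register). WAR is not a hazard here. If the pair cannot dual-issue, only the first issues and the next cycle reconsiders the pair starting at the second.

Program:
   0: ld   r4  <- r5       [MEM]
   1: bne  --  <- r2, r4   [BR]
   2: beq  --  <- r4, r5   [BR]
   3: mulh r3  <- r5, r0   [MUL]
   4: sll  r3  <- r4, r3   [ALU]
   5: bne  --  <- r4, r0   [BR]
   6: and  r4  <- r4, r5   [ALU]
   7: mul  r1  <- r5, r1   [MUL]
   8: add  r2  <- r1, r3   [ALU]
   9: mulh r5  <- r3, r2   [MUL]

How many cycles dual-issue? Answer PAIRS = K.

#0 head=0: ld i0 no-port MEM/BR
#1 head=1: bne i1 no-port BR/BR
#2 head=2: beq/mulh i2+i3 dual
#3 head=4: sll/bne i4+i5 dual
#4 head=6: and/mul i6+i7 dual
#5 head=8: add i8 RAW r2
#6 head=9: mulh i9 tail

PAIRS = 3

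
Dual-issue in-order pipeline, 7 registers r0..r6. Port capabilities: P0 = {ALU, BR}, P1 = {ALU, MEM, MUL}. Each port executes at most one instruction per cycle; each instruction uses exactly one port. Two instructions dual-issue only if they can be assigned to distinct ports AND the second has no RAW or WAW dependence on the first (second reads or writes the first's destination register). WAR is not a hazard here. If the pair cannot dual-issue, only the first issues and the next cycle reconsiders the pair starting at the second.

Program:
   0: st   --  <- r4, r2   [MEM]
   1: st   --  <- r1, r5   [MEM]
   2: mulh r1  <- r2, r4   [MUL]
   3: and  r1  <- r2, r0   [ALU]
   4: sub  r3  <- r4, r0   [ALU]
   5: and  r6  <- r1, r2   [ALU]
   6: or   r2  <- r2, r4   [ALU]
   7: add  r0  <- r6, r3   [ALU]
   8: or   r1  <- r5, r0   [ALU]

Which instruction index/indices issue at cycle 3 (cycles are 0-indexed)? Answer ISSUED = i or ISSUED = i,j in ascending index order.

  cy0 -> i0 (st) no-port MEM/MEM
  cy1 -> i1 (st) no-port MEM/MUL
  cy2 -> i2 (mulh) WAW r1
  cy3 -> i3,i4 (and/sub) pair
  cy4 -> i5,i6 (and/or) pair
  cy5 -> i7 (add) RAW r0
  cy6 -> i8 (or) tail

ISSUED = 3,4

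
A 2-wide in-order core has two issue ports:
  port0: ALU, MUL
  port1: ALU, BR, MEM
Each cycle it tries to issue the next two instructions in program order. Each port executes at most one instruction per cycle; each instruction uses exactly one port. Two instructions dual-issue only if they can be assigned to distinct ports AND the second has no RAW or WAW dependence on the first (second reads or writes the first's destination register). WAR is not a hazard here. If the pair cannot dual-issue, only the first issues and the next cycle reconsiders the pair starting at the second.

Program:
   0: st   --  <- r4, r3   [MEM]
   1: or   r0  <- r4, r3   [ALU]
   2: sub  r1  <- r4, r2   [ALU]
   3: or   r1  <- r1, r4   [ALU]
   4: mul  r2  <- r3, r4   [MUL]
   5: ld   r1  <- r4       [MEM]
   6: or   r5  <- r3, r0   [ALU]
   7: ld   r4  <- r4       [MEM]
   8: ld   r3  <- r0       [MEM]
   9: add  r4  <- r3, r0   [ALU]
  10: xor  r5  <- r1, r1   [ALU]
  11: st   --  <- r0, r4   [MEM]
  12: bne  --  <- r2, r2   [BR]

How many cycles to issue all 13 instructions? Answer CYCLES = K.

CYCLES = 9

0. st.MEM;or.ALU @i0,i1  | pair
1. sub.ALU @i2  | RAW+WAW r1
2. or.ALU;mul.MUL @i3,i4  | pair
3. ld.MEM;or.ALU @i5,i6  | pair
4. ld.MEM @i7  | no-port MEM/MEM
5. ld.MEM @i8  | RAW r3
6. add.ALU;xor.ALU @i9,i10  | pair
7. st.MEM @i11  | no-port MEM/BR
8. bne.BR @i12  | tail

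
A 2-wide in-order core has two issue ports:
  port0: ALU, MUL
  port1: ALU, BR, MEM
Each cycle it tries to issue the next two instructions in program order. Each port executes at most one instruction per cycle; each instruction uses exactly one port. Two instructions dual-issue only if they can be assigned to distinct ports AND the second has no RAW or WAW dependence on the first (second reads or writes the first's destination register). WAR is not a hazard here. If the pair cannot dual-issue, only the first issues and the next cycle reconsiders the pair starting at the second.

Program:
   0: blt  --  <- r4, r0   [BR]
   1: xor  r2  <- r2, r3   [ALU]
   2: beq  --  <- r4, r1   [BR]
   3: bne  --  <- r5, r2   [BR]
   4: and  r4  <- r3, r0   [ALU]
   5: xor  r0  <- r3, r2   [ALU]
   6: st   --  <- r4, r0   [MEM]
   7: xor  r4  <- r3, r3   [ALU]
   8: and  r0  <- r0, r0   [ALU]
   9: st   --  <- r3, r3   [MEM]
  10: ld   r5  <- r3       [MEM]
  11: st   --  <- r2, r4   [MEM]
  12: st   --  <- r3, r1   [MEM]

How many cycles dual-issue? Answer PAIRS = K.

PAIRS = 4

#0 head=0: blt xor i0+i1 2-wide
#1 head=2: beq i2 no-port BR/BR
#2 head=3: bne and i3+i4 2-wide
#3 head=5: xor i5 RAW r0
#4 head=6: st xor i6+i7 2-wide
#5 head=8: and st i8+i9 2-wide
#6 head=10: ld i10 no-port MEM/MEM
#7 head=11: st i11 no-port MEM/MEM
#8 head=12: st i12 tail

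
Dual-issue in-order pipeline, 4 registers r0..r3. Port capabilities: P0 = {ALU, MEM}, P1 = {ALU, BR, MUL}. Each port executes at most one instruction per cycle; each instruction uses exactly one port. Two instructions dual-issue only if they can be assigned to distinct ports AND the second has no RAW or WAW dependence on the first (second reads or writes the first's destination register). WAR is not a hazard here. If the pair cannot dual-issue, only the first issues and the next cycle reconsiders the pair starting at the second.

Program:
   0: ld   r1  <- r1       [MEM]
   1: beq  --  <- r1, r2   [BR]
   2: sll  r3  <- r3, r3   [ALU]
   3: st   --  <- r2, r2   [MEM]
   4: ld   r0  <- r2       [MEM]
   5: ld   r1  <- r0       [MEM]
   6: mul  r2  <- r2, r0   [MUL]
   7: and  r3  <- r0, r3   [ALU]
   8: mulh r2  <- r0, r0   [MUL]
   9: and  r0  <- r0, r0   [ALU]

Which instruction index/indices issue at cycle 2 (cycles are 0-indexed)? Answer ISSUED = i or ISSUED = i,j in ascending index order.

ISSUED = 3

0. ld.MEM @i0  | RAW r1
1. beq.BR/sll.ALU @i1/i2  | pair
2. st.MEM @i3  | no-port MEM/MEM
3. ld.MEM @i4  | no-port MEM/MEM
4. ld.MEM/mul.MUL @i5/i6  | pair
5. and.ALU/mulh.MUL @i7/i8  | pair
6. and.ALU @i9  | tail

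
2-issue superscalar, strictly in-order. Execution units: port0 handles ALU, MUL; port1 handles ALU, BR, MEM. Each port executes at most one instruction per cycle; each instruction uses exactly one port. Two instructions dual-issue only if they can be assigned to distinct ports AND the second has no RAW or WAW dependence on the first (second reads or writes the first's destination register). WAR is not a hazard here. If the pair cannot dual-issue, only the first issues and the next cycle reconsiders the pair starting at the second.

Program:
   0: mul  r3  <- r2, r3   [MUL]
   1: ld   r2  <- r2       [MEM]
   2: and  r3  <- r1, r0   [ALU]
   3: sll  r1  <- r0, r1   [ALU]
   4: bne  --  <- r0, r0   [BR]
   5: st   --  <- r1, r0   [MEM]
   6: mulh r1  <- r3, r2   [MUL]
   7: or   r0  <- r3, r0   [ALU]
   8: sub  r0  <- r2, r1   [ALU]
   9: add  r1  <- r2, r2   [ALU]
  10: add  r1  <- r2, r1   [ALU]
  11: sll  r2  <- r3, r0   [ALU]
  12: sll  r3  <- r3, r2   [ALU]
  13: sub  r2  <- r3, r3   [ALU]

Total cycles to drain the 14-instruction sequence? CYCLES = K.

CYCLES = 9

#0 head=0: mul;ld i0&i1 dual
#1 head=2: and;sll i2&i3 dual
#2 head=4: bne i4 no-port BR/MEM
#3 head=5: st;mulh i5&i6 dual
#4 head=7: or i7 WAW r0
#5 head=8: sub;add i8&i9 dual
#6 head=10: add;sll i10&i11 dual
#7 head=12: sll i12 RAW r3
#8 head=13: sub i13 tail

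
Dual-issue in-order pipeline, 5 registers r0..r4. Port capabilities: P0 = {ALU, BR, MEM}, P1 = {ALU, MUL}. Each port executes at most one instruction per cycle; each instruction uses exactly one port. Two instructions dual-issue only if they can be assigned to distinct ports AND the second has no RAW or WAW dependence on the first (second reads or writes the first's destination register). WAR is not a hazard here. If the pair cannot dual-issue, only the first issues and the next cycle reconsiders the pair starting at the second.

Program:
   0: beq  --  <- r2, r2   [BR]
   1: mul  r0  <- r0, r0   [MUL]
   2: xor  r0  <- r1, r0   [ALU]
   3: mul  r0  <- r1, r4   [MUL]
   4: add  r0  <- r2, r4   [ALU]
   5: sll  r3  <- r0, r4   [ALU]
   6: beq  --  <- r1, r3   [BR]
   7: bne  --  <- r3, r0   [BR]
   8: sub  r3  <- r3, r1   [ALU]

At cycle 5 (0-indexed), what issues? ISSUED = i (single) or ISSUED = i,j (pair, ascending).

  cy0 -> i0&i1 (beq;mul) pair
  cy1 -> i2 (xor) WAW r0
  cy2 -> i3 (mul) WAW r0
  cy3 -> i4 (add) RAW r0
  cy4 -> i5 (sll) RAW r3
  cy5 -> i6 (beq) no-port BR/BR
  cy6 -> i7&i8 (bne;sub) pair

ISSUED = 6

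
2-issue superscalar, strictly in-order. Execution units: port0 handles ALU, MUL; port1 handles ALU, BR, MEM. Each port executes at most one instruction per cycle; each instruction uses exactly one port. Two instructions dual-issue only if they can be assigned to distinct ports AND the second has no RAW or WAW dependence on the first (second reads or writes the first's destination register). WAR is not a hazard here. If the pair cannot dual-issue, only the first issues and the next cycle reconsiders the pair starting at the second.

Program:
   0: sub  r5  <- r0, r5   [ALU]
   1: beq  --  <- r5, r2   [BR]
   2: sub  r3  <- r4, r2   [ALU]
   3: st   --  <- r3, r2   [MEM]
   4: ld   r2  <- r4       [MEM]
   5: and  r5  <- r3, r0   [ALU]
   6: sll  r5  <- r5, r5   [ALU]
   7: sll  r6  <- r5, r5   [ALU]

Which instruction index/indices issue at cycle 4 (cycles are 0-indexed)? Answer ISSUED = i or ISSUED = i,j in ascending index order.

ISSUED = 6

  cy0 -> i0 (sub.ALU) RAW r5
  cy1 -> i1/i2 (beq.BR/sub.ALU) pair
  cy2 -> i3 (st.MEM) no-port MEM/MEM
  cy3 -> i4/i5 (ld.MEM/and.ALU) pair
  cy4 -> i6 (sll.ALU) RAW r5
  cy5 -> i7 (sll.ALU) tail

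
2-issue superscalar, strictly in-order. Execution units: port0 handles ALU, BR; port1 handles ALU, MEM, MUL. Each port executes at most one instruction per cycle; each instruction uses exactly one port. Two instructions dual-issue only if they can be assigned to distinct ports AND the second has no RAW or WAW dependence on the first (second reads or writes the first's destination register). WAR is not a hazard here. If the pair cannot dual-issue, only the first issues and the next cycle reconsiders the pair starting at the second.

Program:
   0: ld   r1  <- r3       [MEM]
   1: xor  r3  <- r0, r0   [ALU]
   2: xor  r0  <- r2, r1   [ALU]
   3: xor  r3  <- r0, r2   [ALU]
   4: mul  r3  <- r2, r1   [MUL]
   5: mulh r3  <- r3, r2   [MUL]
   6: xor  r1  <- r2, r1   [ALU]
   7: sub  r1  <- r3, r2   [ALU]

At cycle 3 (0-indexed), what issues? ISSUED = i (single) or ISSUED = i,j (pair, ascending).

t=0 i0,i1:ld;xor ; 2-wide
t=1 i2:xor ; RAW r0
t=2 i3:xor ; WAW r3
t=3 i4:mul ; no-port MUL/MUL
t=4 i5,i6:mulh;xor ; 2-wide
t=5 i7:sub ; tail

ISSUED = 4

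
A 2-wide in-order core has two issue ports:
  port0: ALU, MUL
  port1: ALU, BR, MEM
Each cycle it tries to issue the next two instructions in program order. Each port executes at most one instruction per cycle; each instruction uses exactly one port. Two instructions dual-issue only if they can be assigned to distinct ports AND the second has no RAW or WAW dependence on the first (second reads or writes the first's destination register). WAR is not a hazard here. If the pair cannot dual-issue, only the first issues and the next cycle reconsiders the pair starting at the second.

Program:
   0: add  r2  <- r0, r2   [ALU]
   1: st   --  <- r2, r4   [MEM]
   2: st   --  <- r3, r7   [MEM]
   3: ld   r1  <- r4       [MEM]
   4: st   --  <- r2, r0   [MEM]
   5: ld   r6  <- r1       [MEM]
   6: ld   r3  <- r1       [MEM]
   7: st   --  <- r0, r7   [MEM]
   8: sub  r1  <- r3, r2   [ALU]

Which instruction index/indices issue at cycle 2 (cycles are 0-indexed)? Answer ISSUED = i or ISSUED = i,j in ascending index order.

  cy0 -> i0 (add) RAW r2
  cy1 -> i1 (st) no-port MEM/MEM
  cy2 -> i2 (st) no-port MEM/MEM
  cy3 -> i3 (ld) no-port MEM/MEM
  cy4 -> i4 (st) no-port MEM/MEM
  cy5 -> i5 (ld) no-port MEM/MEM
  cy6 -> i6 (ld) no-port MEM/MEM
  cy7 -> i7+i8 (st/sub) 2-wide

ISSUED = 2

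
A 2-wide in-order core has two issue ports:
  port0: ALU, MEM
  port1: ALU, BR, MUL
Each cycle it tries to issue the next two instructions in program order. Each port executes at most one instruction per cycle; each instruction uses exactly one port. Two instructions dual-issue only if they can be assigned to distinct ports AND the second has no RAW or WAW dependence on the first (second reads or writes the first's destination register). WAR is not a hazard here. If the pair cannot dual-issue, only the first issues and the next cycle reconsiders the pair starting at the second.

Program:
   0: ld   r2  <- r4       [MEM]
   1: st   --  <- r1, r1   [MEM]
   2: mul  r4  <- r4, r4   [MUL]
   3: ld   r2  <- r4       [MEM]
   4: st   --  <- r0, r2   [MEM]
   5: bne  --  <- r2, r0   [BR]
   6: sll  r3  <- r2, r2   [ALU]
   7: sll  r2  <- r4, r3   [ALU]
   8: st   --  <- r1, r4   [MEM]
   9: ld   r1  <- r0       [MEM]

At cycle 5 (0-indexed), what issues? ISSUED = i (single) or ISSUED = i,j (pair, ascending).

0. ld @i0  | no-port MEM/MEM
1. st+mul @i1&i2  | pair
2. ld @i3  | no-port MEM/MEM
3. st+bne @i4&i5  | pair
4. sll @i6  | RAW r3
5. sll+st @i7&i8  | pair
6. ld @i9  | tail

ISSUED = 7,8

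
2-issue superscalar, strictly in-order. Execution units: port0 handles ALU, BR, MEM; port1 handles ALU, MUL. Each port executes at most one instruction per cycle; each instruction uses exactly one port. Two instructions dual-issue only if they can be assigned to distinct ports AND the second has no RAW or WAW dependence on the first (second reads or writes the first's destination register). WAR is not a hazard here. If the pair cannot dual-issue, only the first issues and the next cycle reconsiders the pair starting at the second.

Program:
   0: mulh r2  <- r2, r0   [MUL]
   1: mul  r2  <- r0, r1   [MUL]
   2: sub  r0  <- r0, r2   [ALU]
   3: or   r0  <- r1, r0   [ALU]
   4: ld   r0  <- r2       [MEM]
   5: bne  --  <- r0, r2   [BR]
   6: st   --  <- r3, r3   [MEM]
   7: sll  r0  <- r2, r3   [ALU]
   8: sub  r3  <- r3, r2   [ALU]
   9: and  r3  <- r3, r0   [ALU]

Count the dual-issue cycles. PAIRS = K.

#0 head=0: mulh i0 no-port MUL/MUL
#1 head=1: mul i1 RAW r2
#2 head=2: sub i2 RAW+WAW r0
#3 head=3: or i3 WAW r0
#4 head=4: ld i4 no-port MEM/BR
#5 head=5: bne i5 no-port BR/MEM
#6 head=6: st+sll i6&i7 2-wide
#7 head=8: sub i8 RAW+WAW r3
#8 head=9: and i9 tail

PAIRS = 1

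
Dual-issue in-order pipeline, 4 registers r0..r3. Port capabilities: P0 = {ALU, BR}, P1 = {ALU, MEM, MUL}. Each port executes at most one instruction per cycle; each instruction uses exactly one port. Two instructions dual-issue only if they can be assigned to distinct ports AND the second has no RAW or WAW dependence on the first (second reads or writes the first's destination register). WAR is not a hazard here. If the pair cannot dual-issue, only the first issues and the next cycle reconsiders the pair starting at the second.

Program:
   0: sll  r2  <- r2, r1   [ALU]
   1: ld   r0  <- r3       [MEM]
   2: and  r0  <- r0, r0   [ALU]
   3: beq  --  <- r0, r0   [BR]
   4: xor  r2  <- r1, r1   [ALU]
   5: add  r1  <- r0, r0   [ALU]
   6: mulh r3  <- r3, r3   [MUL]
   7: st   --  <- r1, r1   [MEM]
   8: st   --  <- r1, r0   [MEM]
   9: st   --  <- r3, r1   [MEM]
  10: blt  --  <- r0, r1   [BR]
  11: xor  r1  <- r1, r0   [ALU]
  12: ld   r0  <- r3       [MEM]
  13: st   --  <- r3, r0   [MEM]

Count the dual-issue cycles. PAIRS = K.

PAIRS = 5

t=0 i0,i1:sll.ALU ld.MEM ; pair
t=1 i2:and.ALU ; RAW r0
t=2 i3,i4:beq.BR xor.ALU ; pair
t=3 i5,i6:add.ALU mulh.MUL ; pair
t=4 i7:st.MEM ; no-port MEM/MEM
t=5 i8:st.MEM ; no-port MEM/MEM
t=6 i9,i10:st.MEM blt.BR ; pair
t=7 i11,i12:xor.ALU ld.MEM ; pair
t=8 i13:st.MEM ; tail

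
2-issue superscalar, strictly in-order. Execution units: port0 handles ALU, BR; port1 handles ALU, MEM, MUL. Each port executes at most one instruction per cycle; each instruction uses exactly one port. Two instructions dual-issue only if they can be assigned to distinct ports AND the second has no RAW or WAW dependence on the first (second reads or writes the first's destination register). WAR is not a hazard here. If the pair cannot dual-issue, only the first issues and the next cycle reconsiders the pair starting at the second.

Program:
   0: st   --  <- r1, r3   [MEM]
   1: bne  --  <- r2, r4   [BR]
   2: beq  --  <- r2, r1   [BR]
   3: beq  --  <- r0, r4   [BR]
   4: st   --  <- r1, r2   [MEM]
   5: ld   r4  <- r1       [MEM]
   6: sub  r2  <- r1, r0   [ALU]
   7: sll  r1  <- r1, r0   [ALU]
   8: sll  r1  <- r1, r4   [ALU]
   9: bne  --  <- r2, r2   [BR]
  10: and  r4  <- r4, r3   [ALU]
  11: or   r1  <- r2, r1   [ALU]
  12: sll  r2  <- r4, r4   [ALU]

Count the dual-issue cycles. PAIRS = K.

PAIRS = 5

t=0 i0&i1:st/bne ; dual
t=1 i2:beq ; no-port BR/BR
t=2 i3&i4:beq/st ; dual
t=3 i5&i6:ld/sub ; dual
t=4 i7:sll ; RAW+WAW r1
t=5 i8&i9:sll/bne ; dual
t=6 i10&i11:and/or ; dual
t=7 i12:sll ; tail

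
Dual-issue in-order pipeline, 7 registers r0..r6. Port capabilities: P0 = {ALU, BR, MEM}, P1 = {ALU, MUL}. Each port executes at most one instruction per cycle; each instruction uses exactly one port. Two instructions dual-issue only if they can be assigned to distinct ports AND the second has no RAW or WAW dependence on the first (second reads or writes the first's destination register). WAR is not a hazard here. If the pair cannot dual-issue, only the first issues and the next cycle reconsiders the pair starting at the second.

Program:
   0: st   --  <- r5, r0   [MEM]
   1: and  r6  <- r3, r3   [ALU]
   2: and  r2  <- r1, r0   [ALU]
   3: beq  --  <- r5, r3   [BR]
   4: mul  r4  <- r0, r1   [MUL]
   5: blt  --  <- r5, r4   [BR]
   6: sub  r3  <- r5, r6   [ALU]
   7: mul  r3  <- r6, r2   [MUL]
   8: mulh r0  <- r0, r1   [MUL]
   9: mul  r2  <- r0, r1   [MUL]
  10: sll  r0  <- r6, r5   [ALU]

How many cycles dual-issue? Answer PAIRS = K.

#0 head=0: st;and i0,i1 dual
#1 head=2: and;beq i2,i3 dual
#2 head=4: mul i4 RAW r4
#3 head=5: blt;sub i5,i6 dual
#4 head=7: mul i7 no-port MUL/MUL
#5 head=8: mulh i8 no-port MUL/MUL
#6 head=9: mul;sll i9,i10 dual

PAIRS = 4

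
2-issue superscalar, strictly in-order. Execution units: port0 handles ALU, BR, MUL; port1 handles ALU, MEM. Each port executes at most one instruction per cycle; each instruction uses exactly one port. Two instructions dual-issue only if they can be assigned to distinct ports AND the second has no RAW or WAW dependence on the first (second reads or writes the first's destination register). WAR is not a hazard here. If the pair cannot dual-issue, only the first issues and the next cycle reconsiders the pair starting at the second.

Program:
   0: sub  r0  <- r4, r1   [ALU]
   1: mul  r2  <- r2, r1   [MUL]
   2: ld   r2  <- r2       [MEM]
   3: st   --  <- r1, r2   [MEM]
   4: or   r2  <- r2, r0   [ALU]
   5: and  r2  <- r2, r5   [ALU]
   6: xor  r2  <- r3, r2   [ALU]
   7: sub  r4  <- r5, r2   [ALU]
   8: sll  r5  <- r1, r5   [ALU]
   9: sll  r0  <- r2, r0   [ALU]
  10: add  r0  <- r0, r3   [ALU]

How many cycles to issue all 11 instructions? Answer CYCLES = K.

[0] i0,i1  sub/mul  -- 2-wide
[1] i2  ld  -- no-port MEM/MEM
[2] i3,i4  st/or  -- 2-wide
[3] i5  and  -- RAW+WAW r2
[4] i6  xor  -- RAW r2
[5] i7,i8  sub/sll  -- 2-wide
[6] i9  sll  -- RAW+WAW r0
[7] i10  add  -- tail

CYCLES = 8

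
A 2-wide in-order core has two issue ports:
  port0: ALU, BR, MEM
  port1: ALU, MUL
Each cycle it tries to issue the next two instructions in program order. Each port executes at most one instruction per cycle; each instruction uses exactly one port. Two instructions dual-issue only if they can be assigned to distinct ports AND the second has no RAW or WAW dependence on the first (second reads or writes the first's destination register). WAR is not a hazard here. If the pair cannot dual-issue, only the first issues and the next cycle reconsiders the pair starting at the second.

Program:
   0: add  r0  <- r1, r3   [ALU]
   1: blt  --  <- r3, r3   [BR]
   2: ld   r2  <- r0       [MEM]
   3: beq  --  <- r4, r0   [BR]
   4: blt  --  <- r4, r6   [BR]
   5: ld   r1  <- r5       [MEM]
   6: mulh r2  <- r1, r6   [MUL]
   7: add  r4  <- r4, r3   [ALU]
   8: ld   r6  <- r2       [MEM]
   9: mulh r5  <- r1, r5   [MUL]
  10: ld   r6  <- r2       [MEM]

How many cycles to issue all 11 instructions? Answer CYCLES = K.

CYCLES = 8

[0] i0/i1  add;blt  -- pair
[1] i2  ld  -- no-port MEM/BR
[2] i3  beq  -- no-port BR/BR
[3] i4  blt  -- no-port BR/MEM
[4] i5  ld  -- RAW r1
[5] i6/i7  mulh;add  -- pair
[6] i8/i9  ld;mulh  -- pair
[7] i10  ld  -- tail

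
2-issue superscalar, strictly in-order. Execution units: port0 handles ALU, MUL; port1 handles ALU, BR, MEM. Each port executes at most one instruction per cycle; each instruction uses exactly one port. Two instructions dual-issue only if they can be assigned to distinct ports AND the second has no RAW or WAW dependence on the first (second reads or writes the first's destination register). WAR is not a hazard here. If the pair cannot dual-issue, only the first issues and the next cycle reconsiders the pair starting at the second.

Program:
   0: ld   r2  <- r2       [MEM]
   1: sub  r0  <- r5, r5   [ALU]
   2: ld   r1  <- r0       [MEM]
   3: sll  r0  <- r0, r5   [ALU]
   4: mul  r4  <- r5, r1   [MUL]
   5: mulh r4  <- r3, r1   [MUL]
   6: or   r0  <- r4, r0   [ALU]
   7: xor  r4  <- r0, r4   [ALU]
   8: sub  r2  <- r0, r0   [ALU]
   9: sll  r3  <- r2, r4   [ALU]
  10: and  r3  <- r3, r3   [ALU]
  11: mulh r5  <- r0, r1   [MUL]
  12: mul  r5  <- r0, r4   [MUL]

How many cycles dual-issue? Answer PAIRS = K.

PAIRS = 4

t=0 i0+i1:ld+sub ; pair
t=1 i2+i3:ld+sll ; pair
t=2 i4:mul ; no-port MUL/MUL
t=3 i5:mulh ; RAW r4
t=4 i6:or ; RAW r0
t=5 i7+i8:xor+sub ; pair
t=6 i9:sll ; RAW+WAW r3
t=7 i10+i11:and+mulh ; pair
t=8 i12:mul ; tail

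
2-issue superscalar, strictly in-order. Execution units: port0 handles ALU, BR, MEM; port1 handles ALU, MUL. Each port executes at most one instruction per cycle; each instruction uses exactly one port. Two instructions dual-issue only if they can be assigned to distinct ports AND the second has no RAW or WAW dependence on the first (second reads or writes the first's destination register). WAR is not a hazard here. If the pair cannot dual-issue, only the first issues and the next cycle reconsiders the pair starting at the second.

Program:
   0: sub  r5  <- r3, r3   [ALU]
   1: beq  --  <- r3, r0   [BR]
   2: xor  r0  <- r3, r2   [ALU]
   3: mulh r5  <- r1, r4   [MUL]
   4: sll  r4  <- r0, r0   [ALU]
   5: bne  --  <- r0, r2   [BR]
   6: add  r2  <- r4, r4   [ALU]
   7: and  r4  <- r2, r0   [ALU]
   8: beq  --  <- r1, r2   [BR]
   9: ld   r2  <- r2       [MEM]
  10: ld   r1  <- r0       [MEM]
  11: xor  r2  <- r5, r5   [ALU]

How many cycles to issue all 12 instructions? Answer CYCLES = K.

CYCLES = 7

0. sub.ALU;beq.BR @i0/i1  | pair
1. xor.ALU;mulh.MUL @i2/i3  | pair
2. sll.ALU;bne.BR @i4/i5  | pair
3. add.ALU @i6  | RAW r2
4. and.ALU;beq.BR @i7/i8  | pair
5. ld.MEM @i9  | no-port MEM/MEM
6. ld.MEM;xor.ALU @i10/i11  | pair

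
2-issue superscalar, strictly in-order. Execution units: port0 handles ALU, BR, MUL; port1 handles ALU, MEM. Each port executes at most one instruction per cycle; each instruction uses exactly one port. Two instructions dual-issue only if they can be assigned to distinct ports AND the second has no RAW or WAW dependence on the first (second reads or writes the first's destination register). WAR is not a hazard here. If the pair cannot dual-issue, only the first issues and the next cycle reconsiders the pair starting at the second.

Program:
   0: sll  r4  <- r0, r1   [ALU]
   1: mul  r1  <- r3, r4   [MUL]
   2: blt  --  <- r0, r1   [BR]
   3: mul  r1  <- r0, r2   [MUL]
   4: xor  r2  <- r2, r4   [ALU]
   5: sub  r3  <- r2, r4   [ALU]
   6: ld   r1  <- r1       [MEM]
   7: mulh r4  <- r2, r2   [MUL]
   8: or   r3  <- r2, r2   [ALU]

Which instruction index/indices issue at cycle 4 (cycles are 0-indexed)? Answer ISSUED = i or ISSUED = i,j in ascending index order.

t=0 i0:sll ; RAW r4
t=1 i1:mul ; no-port MUL/BR
t=2 i2:blt ; no-port BR/MUL
t=3 i3&i4:mul xor ; 2-wide
t=4 i5&i6:sub ld ; 2-wide
t=5 i7&i8:mulh or ; 2-wide

ISSUED = 5,6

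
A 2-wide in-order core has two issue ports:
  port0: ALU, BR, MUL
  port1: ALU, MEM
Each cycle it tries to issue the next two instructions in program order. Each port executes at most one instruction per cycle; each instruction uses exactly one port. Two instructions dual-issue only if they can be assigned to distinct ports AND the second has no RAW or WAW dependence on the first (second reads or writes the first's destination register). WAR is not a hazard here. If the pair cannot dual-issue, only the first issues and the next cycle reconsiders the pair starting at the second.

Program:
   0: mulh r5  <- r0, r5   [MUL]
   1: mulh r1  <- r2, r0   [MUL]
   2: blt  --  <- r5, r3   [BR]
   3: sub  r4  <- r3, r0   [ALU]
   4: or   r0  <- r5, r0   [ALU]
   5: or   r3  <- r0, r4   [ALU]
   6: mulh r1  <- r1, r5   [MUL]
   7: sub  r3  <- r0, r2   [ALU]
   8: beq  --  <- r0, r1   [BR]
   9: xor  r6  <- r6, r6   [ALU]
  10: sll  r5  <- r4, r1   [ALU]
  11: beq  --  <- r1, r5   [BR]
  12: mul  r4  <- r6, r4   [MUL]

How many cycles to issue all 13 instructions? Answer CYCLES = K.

CYCLES = 9

[0] i0  mulh  -- no-port MUL/MUL
[1] i1  mulh  -- no-port MUL/BR
[2] i2&i3  blt/sub  -- dual
[3] i4  or  -- RAW r0
[4] i5&i6  or/mulh  -- dual
[5] i7&i8  sub/beq  -- dual
[6] i9&i10  xor/sll  -- dual
[7] i11  beq  -- no-port BR/MUL
[8] i12  mul  -- tail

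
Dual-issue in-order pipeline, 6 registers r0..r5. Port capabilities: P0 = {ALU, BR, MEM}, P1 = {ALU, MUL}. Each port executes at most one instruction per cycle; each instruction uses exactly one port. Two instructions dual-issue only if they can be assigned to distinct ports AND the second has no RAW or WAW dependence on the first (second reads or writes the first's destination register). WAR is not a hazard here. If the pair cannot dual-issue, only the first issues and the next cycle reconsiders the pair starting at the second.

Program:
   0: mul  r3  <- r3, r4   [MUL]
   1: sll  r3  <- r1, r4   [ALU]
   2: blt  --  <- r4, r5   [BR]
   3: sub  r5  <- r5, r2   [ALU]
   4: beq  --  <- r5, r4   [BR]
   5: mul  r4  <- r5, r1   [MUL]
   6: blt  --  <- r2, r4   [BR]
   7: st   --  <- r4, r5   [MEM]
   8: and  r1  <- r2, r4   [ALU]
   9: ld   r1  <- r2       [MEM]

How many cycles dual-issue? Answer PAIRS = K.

0. mul.MUL @i0  | WAW r3
1. sll.ALU;blt.BR @i1/i2  | 2-wide
2. sub.ALU @i3  | RAW r5
3. beq.BR;mul.MUL @i4/i5  | 2-wide
4. blt.BR @i6  | no-port BR/MEM
5. st.MEM;and.ALU @i7/i8  | 2-wide
6. ld.MEM @i9  | tail

PAIRS = 3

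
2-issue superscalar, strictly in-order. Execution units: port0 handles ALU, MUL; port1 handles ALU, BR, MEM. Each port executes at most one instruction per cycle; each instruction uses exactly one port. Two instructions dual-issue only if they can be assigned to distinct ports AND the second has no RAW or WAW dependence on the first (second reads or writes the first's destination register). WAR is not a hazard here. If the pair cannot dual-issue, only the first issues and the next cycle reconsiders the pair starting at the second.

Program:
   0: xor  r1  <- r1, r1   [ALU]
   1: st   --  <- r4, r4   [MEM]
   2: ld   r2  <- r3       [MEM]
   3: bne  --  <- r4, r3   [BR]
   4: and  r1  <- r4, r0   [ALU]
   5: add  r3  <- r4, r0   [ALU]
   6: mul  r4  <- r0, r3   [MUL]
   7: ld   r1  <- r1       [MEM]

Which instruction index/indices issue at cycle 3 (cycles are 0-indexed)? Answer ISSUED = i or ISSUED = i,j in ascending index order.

0. xor/st @i0/i1  | 2-wide
1. ld @i2  | no-port MEM/BR
2. bne/and @i3/i4  | 2-wide
3. add @i5  | RAW r3
4. mul/ld @i6/i7  | 2-wide

ISSUED = 5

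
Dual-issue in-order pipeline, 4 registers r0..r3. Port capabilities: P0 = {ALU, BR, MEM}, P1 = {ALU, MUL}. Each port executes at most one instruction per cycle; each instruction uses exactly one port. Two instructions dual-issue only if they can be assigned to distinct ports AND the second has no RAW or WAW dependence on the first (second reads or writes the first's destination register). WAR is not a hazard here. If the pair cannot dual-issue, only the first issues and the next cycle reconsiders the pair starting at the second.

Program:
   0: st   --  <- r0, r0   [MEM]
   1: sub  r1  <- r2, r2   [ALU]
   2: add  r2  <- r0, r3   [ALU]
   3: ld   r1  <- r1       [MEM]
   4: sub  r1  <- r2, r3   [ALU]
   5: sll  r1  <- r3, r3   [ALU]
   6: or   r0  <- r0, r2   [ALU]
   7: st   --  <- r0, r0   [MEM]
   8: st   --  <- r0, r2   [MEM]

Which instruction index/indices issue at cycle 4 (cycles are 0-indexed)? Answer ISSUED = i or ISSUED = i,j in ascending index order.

ISSUED = 7

0. st;sub @i0,i1  | pair
1. add;ld @i2,i3  | pair
2. sub @i4  | WAW r1
3. sll;or @i5,i6  | pair
4. st @i7  | no-port MEM/MEM
5. st @i8  | tail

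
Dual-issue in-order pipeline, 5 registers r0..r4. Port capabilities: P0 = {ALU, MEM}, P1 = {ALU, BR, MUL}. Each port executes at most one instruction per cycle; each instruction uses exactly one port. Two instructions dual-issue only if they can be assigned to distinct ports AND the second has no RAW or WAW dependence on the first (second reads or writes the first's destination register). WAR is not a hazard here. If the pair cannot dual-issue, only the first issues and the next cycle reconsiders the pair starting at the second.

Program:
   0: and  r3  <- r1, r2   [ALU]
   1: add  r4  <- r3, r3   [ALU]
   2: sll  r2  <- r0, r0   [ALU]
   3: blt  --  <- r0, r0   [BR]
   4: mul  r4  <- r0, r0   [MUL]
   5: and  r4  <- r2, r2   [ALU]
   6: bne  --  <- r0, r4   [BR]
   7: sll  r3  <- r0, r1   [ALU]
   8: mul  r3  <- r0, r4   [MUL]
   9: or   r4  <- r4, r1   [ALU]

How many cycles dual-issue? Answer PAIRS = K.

PAIRS = 3

t=0 i0:and.ALU ; RAW r3
t=1 i1+i2:add.ALU+sll.ALU ; dual
t=2 i3:blt.BR ; no-port BR/MUL
t=3 i4:mul.MUL ; WAW r4
t=4 i5:and.ALU ; RAW r4
t=5 i6+i7:bne.BR+sll.ALU ; dual
t=6 i8+i9:mul.MUL+or.ALU ; dual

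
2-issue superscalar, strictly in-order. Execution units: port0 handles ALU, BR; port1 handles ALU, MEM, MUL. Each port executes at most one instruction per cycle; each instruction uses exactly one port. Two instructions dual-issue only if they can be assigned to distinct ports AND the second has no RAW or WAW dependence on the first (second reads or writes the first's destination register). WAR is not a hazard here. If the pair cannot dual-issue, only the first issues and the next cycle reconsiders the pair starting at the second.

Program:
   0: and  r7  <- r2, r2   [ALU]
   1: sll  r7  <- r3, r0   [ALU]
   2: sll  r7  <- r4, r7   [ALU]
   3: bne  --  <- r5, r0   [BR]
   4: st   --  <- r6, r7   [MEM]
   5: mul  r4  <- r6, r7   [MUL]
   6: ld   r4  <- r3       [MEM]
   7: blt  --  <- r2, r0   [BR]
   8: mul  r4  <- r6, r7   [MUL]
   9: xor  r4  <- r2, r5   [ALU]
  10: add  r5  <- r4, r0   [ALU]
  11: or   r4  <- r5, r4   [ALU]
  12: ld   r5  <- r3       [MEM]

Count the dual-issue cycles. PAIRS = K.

[0] i0  and  -- WAW r7
[1] i1  sll  -- RAW+WAW r7
[2] i2+i3  sll/bne  -- dual
[3] i4  st  -- no-port MEM/MUL
[4] i5  mul  -- no-port MUL/MEM
[5] i6+i7  ld/blt  -- dual
[6] i8  mul  -- WAW r4
[7] i9  xor  -- RAW r4
[8] i10  add  -- RAW r5
[9] i11+i12  or/ld  -- dual

PAIRS = 3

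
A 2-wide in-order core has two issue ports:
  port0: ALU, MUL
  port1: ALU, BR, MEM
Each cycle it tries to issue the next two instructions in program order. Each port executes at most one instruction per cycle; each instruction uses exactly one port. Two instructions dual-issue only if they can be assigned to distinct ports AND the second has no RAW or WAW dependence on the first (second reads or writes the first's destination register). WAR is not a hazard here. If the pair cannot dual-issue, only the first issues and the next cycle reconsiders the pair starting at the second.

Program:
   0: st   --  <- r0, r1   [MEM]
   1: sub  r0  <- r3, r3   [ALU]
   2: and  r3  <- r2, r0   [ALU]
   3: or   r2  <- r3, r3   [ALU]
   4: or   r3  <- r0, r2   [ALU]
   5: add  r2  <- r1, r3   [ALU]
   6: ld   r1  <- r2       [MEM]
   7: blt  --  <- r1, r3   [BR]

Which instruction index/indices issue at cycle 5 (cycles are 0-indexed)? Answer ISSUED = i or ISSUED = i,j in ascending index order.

  cy0 -> i0+i1 (st;sub) dual
  cy1 -> i2 (and) RAW r3
  cy2 -> i3 (or) RAW r2
  cy3 -> i4 (or) RAW r3
  cy4 -> i5 (add) RAW r2
  cy5 -> i6 (ld) no-port MEM/BR
  cy6 -> i7 (blt) tail

ISSUED = 6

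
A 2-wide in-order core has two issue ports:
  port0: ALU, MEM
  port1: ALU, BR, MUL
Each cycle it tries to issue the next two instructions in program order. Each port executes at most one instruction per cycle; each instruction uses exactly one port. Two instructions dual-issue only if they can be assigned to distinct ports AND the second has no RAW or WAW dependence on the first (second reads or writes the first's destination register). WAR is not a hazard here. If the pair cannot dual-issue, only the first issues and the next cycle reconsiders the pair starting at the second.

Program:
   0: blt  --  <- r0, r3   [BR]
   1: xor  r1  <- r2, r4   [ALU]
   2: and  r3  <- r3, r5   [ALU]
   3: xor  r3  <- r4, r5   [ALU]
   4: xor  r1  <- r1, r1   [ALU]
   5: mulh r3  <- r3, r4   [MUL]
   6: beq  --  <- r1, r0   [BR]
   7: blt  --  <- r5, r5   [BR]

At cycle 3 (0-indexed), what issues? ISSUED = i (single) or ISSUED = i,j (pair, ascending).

  cy0 -> i0&i1 (blt.BR/xor.ALU) 2-wide
  cy1 -> i2 (and.ALU) WAW r3
  cy2 -> i3&i4 (xor.ALU/xor.ALU) 2-wide
  cy3 -> i5 (mulh.MUL) no-port MUL/BR
  cy4 -> i6 (beq.BR) no-port BR/BR
  cy5 -> i7 (blt.BR) tail

ISSUED = 5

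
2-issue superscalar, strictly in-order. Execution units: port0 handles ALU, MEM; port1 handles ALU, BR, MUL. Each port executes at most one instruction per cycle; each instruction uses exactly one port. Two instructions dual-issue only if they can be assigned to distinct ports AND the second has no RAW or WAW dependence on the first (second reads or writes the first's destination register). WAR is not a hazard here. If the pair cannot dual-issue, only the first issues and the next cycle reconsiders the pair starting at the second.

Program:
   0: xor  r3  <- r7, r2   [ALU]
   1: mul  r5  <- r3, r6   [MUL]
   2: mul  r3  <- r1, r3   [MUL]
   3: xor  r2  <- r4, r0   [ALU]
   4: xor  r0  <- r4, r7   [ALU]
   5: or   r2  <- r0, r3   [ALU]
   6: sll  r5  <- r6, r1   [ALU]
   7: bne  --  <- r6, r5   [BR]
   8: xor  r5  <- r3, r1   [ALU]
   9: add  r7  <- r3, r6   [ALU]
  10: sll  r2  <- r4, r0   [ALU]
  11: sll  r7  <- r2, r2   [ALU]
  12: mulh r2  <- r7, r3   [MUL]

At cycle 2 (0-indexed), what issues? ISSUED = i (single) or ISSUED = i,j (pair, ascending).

#0 head=0: xor.ALU i0 RAW r3
#1 head=1: mul.MUL i1 no-port MUL/MUL
#2 head=2: mul.MUL xor.ALU i2/i3 pair
#3 head=4: xor.ALU i4 RAW r0
#4 head=5: or.ALU sll.ALU i5/i6 pair
#5 head=7: bne.BR xor.ALU i7/i8 pair
#6 head=9: add.ALU sll.ALU i9/i10 pair
#7 head=11: sll.ALU i11 RAW r7
#8 head=12: mulh.MUL i12 tail

ISSUED = 2,3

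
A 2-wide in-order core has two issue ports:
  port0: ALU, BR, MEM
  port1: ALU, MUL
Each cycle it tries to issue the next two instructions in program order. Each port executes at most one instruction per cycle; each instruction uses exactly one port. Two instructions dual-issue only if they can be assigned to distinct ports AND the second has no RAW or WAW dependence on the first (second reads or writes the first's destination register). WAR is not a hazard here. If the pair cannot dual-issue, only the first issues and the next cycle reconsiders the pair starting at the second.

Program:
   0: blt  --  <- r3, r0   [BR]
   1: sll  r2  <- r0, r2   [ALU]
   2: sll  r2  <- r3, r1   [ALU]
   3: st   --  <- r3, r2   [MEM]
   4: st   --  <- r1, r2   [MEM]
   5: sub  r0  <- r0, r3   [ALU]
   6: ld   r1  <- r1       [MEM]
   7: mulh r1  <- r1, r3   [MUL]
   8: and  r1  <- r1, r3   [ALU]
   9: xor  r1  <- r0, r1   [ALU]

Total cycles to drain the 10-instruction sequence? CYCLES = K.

#0 head=0: blt;sll i0,i1 2-wide
#1 head=2: sll i2 RAW r2
#2 head=3: st i3 no-port MEM/MEM
#3 head=4: st;sub i4,i5 2-wide
#4 head=6: ld i6 RAW+WAW r1
#5 head=7: mulh i7 RAW+WAW r1
#6 head=8: and i8 RAW+WAW r1
#7 head=9: xor i9 tail

CYCLES = 8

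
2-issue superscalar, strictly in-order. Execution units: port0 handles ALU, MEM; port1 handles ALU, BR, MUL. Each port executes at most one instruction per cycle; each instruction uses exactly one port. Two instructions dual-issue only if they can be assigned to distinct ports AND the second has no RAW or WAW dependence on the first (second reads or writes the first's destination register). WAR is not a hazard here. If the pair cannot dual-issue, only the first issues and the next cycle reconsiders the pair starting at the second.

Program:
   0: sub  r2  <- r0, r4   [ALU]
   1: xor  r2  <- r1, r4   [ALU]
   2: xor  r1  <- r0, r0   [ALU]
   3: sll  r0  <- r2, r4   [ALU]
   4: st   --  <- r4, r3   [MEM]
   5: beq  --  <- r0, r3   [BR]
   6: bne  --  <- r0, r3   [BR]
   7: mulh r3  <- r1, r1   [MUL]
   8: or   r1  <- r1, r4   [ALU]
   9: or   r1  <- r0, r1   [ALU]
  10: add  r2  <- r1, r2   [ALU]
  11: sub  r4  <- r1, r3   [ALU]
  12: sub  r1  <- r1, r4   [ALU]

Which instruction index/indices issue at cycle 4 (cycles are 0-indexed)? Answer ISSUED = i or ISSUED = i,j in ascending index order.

ISSUED = 6

0. sub @i0  | WAW r2
1. xor xor @i1/i2  | dual
2. sll st @i3/i4  | dual
3. beq @i5  | no-port BR/BR
4. bne @i6  | no-port BR/MUL
5. mulh or @i7/i8  | dual
6. or @i9  | RAW r1
7. add sub @i10/i11  | dual
8. sub @i12  | tail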